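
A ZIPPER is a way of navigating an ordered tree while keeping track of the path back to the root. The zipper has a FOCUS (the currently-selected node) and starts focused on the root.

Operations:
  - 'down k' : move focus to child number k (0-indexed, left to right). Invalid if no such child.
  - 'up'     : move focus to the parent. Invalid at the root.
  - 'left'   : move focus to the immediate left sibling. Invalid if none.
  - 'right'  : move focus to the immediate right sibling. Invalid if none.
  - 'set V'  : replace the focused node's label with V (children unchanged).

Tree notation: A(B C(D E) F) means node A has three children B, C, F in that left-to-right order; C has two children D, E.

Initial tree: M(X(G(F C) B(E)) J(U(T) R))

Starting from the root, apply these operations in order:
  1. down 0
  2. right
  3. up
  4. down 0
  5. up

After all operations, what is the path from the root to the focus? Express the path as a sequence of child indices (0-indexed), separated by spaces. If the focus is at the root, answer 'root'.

Step 1 (down 0): focus=X path=0 depth=1 children=['G', 'B'] left=[] right=['J'] parent=M
Step 2 (right): focus=J path=1 depth=1 children=['U', 'R'] left=['X'] right=[] parent=M
Step 3 (up): focus=M path=root depth=0 children=['X', 'J'] (at root)
Step 4 (down 0): focus=X path=0 depth=1 children=['G', 'B'] left=[] right=['J'] parent=M
Step 5 (up): focus=M path=root depth=0 children=['X', 'J'] (at root)

Answer: root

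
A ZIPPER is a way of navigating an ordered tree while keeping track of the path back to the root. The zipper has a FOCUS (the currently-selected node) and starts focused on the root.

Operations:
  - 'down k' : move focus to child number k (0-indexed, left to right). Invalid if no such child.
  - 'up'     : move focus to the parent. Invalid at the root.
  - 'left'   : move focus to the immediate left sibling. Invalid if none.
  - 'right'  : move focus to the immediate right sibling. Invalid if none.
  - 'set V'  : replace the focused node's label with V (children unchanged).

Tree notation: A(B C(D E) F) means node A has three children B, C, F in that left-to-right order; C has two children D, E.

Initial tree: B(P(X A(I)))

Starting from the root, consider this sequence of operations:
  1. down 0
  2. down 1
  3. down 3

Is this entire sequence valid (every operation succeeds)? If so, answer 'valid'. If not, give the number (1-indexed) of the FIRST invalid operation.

Step 1 (down 0): focus=P path=0 depth=1 children=['X', 'A'] left=[] right=[] parent=B
Step 2 (down 1): focus=A path=0/1 depth=2 children=['I'] left=['X'] right=[] parent=P
Step 3 (down 3): INVALID

Answer: 3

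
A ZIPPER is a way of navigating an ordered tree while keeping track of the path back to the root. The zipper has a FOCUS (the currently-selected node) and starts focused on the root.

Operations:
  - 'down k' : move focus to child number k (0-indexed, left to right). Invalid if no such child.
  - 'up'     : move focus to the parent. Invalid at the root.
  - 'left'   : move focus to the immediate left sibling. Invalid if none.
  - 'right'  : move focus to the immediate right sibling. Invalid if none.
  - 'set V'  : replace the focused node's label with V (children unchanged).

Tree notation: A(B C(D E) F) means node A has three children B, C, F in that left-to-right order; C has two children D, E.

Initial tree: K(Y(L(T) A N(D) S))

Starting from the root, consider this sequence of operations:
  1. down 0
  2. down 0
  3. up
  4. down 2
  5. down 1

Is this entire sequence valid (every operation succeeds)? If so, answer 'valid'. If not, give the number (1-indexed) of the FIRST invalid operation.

Answer: 5

Derivation:
Step 1 (down 0): focus=Y path=0 depth=1 children=['L', 'A', 'N', 'S'] left=[] right=[] parent=K
Step 2 (down 0): focus=L path=0/0 depth=2 children=['T'] left=[] right=['A', 'N', 'S'] parent=Y
Step 3 (up): focus=Y path=0 depth=1 children=['L', 'A', 'N', 'S'] left=[] right=[] parent=K
Step 4 (down 2): focus=N path=0/2 depth=2 children=['D'] left=['L', 'A'] right=['S'] parent=Y
Step 5 (down 1): INVALID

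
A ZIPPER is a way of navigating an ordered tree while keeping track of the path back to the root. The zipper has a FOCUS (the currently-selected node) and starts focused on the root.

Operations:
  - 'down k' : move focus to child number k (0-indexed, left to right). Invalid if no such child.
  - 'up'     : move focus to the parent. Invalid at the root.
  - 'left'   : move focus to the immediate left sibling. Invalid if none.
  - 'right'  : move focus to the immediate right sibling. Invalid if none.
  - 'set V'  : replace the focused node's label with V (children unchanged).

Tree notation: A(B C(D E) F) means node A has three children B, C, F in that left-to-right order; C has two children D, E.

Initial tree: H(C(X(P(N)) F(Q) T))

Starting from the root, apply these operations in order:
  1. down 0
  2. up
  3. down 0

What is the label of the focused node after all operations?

Step 1 (down 0): focus=C path=0 depth=1 children=['X', 'F', 'T'] left=[] right=[] parent=H
Step 2 (up): focus=H path=root depth=0 children=['C'] (at root)
Step 3 (down 0): focus=C path=0 depth=1 children=['X', 'F', 'T'] left=[] right=[] parent=H

Answer: C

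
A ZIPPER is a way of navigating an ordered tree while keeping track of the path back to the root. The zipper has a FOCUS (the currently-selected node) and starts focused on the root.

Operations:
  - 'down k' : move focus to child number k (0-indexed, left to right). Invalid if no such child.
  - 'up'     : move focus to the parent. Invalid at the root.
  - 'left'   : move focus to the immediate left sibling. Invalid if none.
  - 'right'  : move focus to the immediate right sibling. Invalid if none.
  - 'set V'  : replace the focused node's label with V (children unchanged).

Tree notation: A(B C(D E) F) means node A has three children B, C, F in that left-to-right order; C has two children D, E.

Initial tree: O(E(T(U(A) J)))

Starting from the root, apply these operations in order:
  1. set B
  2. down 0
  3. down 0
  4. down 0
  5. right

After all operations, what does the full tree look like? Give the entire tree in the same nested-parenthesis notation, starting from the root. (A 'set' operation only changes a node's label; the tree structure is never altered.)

Step 1 (set B): focus=B path=root depth=0 children=['E'] (at root)
Step 2 (down 0): focus=E path=0 depth=1 children=['T'] left=[] right=[] parent=B
Step 3 (down 0): focus=T path=0/0 depth=2 children=['U', 'J'] left=[] right=[] parent=E
Step 4 (down 0): focus=U path=0/0/0 depth=3 children=['A'] left=[] right=['J'] parent=T
Step 5 (right): focus=J path=0/0/1 depth=3 children=[] left=['U'] right=[] parent=T

Answer: B(E(T(U(A) J)))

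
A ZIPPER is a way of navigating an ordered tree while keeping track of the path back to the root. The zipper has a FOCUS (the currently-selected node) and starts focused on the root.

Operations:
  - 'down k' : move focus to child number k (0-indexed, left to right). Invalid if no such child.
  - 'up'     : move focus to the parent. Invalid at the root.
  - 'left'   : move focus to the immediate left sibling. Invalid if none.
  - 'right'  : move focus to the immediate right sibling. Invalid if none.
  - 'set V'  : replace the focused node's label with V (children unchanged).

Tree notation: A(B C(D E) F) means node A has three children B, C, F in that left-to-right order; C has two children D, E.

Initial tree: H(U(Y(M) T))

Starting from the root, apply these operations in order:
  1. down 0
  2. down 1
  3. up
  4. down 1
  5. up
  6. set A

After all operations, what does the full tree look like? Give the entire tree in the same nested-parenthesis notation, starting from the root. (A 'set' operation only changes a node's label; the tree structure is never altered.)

Answer: H(A(Y(M) T))

Derivation:
Step 1 (down 0): focus=U path=0 depth=1 children=['Y', 'T'] left=[] right=[] parent=H
Step 2 (down 1): focus=T path=0/1 depth=2 children=[] left=['Y'] right=[] parent=U
Step 3 (up): focus=U path=0 depth=1 children=['Y', 'T'] left=[] right=[] parent=H
Step 4 (down 1): focus=T path=0/1 depth=2 children=[] left=['Y'] right=[] parent=U
Step 5 (up): focus=U path=0 depth=1 children=['Y', 'T'] left=[] right=[] parent=H
Step 6 (set A): focus=A path=0 depth=1 children=['Y', 'T'] left=[] right=[] parent=H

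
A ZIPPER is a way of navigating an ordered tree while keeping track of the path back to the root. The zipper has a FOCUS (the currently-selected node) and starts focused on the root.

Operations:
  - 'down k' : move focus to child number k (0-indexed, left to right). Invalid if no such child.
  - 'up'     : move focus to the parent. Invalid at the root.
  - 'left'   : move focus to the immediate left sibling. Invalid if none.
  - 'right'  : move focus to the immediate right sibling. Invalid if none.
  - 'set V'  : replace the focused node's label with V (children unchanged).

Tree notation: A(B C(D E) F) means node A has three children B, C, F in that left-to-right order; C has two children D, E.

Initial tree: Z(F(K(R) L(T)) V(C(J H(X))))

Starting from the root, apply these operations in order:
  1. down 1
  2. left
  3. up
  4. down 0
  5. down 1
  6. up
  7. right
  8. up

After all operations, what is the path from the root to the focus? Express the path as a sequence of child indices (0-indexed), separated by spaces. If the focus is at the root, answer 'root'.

Answer: root

Derivation:
Step 1 (down 1): focus=V path=1 depth=1 children=['C'] left=['F'] right=[] parent=Z
Step 2 (left): focus=F path=0 depth=1 children=['K', 'L'] left=[] right=['V'] parent=Z
Step 3 (up): focus=Z path=root depth=0 children=['F', 'V'] (at root)
Step 4 (down 0): focus=F path=0 depth=1 children=['K', 'L'] left=[] right=['V'] parent=Z
Step 5 (down 1): focus=L path=0/1 depth=2 children=['T'] left=['K'] right=[] parent=F
Step 6 (up): focus=F path=0 depth=1 children=['K', 'L'] left=[] right=['V'] parent=Z
Step 7 (right): focus=V path=1 depth=1 children=['C'] left=['F'] right=[] parent=Z
Step 8 (up): focus=Z path=root depth=0 children=['F', 'V'] (at root)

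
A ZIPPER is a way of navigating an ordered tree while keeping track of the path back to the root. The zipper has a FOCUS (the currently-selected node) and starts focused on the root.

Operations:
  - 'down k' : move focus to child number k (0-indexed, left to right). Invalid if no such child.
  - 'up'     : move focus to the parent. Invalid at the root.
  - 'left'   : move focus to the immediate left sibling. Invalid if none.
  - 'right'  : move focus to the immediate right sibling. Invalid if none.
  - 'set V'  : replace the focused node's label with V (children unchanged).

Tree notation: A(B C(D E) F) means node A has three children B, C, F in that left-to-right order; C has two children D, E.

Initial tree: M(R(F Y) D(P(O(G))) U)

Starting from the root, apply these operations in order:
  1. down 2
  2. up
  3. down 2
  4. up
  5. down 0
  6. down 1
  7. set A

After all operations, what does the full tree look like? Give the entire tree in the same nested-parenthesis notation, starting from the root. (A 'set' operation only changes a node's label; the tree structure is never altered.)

Step 1 (down 2): focus=U path=2 depth=1 children=[] left=['R', 'D'] right=[] parent=M
Step 2 (up): focus=M path=root depth=0 children=['R', 'D', 'U'] (at root)
Step 3 (down 2): focus=U path=2 depth=1 children=[] left=['R', 'D'] right=[] parent=M
Step 4 (up): focus=M path=root depth=0 children=['R', 'D', 'U'] (at root)
Step 5 (down 0): focus=R path=0 depth=1 children=['F', 'Y'] left=[] right=['D', 'U'] parent=M
Step 6 (down 1): focus=Y path=0/1 depth=2 children=[] left=['F'] right=[] parent=R
Step 7 (set A): focus=A path=0/1 depth=2 children=[] left=['F'] right=[] parent=R

Answer: M(R(F A) D(P(O(G))) U)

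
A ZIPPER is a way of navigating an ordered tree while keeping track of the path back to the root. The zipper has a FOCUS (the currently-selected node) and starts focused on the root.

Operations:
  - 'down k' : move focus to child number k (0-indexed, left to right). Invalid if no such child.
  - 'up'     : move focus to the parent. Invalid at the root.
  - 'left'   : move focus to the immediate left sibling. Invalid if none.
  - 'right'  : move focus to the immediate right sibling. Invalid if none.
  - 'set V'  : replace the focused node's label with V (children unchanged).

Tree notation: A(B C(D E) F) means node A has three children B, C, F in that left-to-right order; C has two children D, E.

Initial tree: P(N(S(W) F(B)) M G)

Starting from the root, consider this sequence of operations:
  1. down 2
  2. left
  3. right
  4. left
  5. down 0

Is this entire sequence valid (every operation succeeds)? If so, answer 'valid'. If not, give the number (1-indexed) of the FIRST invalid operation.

Step 1 (down 2): focus=G path=2 depth=1 children=[] left=['N', 'M'] right=[] parent=P
Step 2 (left): focus=M path=1 depth=1 children=[] left=['N'] right=['G'] parent=P
Step 3 (right): focus=G path=2 depth=1 children=[] left=['N', 'M'] right=[] parent=P
Step 4 (left): focus=M path=1 depth=1 children=[] left=['N'] right=['G'] parent=P
Step 5 (down 0): INVALID

Answer: 5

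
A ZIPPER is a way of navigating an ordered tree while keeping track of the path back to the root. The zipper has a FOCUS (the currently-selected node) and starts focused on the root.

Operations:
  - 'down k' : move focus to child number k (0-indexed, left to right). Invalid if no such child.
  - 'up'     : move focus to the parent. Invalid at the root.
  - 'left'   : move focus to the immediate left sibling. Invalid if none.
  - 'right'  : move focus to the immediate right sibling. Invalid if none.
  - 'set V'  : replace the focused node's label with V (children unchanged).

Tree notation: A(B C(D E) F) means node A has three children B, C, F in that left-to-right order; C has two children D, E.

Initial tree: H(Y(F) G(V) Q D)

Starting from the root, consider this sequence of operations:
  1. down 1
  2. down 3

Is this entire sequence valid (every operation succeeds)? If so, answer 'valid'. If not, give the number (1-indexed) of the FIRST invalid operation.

Step 1 (down 1): focus=G path=1 depth=1 children=['V'] left=['Y'] right=['Q', 'D'] parent=H
Step 2 (down 3): INVALID

Answer: 2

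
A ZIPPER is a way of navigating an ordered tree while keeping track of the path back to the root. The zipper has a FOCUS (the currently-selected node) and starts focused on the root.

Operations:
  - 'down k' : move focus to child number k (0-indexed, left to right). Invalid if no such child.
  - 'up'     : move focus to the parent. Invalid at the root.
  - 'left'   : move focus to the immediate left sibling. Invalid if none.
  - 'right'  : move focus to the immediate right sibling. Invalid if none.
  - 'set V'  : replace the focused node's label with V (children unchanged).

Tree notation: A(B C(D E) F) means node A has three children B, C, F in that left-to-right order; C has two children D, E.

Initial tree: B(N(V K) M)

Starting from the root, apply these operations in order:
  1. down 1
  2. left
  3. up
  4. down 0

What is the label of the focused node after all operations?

Answer: N

Derivation:
Step 1 (down 1): focus=M path=1 depth=1 children=[] left=['N'] right=[] parent=B
Step 2 (left): focus=N path=0 depth=1 children=['V', 'K'] left=[] right=['M'] parent=B
Step 3 (up): focus=B path=root depth=0 children=['N', 'M'] (at root)
Step 4 (down 0): focus=N path=0 depth=1 children=['V', 'K'] left=[] right=['M'] parent=B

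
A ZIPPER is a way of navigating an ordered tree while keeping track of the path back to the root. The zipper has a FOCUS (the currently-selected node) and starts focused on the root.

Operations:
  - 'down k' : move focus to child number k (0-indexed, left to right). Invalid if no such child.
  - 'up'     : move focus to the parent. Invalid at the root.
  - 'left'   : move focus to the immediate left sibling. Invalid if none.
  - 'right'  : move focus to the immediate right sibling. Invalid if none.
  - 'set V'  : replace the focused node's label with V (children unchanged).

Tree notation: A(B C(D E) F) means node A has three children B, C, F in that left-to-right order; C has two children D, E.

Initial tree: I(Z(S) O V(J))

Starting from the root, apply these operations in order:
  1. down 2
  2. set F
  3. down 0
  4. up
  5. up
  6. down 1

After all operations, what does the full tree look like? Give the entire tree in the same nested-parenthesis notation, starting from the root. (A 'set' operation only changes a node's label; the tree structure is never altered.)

Step 1 (down 2): focus=V path=2 depth=1 children=['J'] left=['Z', 'O'] right=[] parent=I
Step 2 (set F): focus=F path=2 depth=1 children=['J'] left=['Z', 'O'] right=[] parent=I
Step 3 (down 0): focus=J path=2/0 depth=2 children=[] left=[] right=[] parent=F
Step 4 (up): focus=F path=2 depth=1 children=['J'] left=['Z', 'O'] right=[] parent=I
Step 5 (up): focus=I path=root depth=0 children=['Z', 'O', 'F'] (at root)
Step 6 (down 1): focus=O path=1 depth=1 children=[] left=['Z'] right=['F'] parent=I

Answer: I(Z(S) O F(J))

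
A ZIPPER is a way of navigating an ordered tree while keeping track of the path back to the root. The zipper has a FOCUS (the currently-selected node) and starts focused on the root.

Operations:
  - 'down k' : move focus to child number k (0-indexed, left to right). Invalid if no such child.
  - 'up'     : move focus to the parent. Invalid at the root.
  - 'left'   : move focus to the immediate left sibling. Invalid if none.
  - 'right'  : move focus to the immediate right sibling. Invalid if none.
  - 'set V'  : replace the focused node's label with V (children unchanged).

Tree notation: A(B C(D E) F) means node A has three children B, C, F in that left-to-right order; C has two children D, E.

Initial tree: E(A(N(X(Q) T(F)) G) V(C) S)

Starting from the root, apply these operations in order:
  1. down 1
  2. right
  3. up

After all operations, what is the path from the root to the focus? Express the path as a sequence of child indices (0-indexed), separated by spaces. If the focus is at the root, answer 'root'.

Answer: root

Derivation:
Step 1 (down 1): focus=V path=1 depth=1 children=['C'] left=['A'] right=['S'] parent=E
Step 2 (right): focus=S path=2 depth=1 children=[] left=['A', 'V'] right=[] parent=E
Step 3 (up): focus=E path=root depth=0 children=['A', 'V', 'S'] (at root)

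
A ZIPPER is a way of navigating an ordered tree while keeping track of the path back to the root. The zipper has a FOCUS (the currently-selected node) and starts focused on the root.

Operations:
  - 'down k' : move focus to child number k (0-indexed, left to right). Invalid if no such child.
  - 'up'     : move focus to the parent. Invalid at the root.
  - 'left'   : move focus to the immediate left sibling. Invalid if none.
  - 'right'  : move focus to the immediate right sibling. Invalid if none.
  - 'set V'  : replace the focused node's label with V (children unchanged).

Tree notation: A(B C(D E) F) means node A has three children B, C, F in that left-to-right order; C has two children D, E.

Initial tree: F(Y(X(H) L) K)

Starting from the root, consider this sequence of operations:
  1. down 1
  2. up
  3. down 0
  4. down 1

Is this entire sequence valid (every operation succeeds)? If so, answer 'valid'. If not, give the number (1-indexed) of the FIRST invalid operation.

Answer: valid

Derivation:
Step 1 (down 1): focus=K path=1 depth=1 children=[] left=['Y'] right=[] parent=F
Step 2 (up): focus=F path=root depth=0 children=['Y', 'K'] (at root)
Step 3 (down 0): focus=Y path=0 depth=1 children=['X', 'L'] left=[] right=['K'] parent=F
Step 4 (down 1): focus=L path=0/1 depth=2 children=[] left=['X'] right=[] parent=Y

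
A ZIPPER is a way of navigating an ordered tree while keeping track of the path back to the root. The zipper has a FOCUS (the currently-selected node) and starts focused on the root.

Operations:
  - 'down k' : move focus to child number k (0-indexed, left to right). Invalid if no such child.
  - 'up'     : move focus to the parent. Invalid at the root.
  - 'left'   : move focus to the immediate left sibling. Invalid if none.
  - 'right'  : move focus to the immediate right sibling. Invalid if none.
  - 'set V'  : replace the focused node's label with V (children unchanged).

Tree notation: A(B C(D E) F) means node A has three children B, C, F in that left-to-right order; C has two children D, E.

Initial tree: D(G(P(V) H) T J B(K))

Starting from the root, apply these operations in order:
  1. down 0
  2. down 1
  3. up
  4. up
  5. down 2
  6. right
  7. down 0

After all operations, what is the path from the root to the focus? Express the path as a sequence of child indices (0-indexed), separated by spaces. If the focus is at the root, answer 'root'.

Step 1 (down 0): focus=G path=0 depth=1 children=['P', 'H'] left=[] right=['T', 'J', 'B'] parent=D
Step 2 (down 1): focus=H path=0/1 depth=2 children=[] left=['P'] right=[] parent=G
Step 3 (up): focus=G path=0 depth=1 children=['P', 'H'] left=[] right=['T', 'J', 'B'] parent=D
Step 4 (up): focus=D path=root depth=0 children=['G', 'T', 'J', 'B'] (at root)
Step 5 (down 2): focus=J path=2 depth=1 children=[] left=['G', 'T'] right=['B'] parent=D
Step 6 (right): focus=B path=3 depth=1 children=['K'] left=['G', 'T', 'J'] right=[] parent=D
Step 7 (down 0): focus=K path=3/0 depth=2 children=[] left=[] right=[] parent=B

Answer: 3 0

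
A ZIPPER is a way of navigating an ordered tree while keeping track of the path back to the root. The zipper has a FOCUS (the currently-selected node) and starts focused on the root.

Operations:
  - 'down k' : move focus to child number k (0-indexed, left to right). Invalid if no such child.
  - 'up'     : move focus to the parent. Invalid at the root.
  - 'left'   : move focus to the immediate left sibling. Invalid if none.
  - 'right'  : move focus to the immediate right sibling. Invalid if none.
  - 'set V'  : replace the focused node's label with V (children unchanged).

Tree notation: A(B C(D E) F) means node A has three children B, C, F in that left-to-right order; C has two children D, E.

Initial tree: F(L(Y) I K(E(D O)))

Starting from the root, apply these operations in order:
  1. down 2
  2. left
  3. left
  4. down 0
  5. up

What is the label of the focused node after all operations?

Step 1 (down 2): focus=K path=2 depth=1 children=['E'] left=['L', 'I'] right=[] parent=F
Step 2 (left): focus=I path=1 depth=1 children=[] left=['L'] right=['K'] parent=F
Step 3 (left): focus=L path=0 depth=1 children=['Y'] left=[] right=['I', 'K'] parent=F
Step 4 (down 0): focus=Y path=0/0 depth=2 children=[] left=[] right=[] parent=L
Step 5 (up): focus=L path=0 depth=1 children=['Y'] left=[] right=['I', 'K'] parent=F

Answer: L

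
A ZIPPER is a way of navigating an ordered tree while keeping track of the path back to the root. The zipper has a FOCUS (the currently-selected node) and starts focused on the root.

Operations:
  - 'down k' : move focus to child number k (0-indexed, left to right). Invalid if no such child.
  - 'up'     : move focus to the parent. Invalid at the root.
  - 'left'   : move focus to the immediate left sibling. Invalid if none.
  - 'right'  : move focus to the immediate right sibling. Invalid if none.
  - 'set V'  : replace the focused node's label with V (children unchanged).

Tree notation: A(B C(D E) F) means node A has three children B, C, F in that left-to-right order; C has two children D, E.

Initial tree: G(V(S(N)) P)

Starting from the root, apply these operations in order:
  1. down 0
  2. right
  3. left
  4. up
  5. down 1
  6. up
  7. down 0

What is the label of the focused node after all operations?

Step 1 (down 0): focus=V path=0 depth=1 children=['S'] left=[] right=['P'] parent=G
Step 2 (right): focus=P path=1 depth=1 children=[] left=['V'] right=[] parent=G
Step 3 (left): focus=V path=0 depth=1 children=['S'] left=[] right=['P'] parent=G
Step 4 (up): focus=G path=root depth=0 children=['V', 'P'] (at root)
Step 5 (down 1): focus=P path=1 depth=1 children=[] left=['V'] right=[] parent=G
Step 6 (up): focus=G path=root depth=0 children=['V', 'P'] (at root)
Step 7 (down 0): focus=V path=0 depth=1 children=['S'] left=[] right=['P'] parent=G

Answer: V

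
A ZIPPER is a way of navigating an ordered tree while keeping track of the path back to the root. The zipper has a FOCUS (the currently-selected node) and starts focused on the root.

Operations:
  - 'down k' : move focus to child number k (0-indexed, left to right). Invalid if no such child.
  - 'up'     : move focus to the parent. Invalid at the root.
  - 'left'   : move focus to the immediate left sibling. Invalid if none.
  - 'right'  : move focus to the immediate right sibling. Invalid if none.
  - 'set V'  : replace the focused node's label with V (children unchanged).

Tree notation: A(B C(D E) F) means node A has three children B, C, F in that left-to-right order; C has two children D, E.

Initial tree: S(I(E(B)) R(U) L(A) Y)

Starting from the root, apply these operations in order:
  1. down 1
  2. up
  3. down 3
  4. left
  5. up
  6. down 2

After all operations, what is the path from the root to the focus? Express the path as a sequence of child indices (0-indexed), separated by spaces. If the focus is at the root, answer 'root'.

Answer: 2

Derivation:
Step 1 (down 1): focus=R path=1 depth=1 children=['U'] left=['I'] right=['L', 'Y'] parent=S
Step 2 (up): focus=S path=root depth=0 children=['I', 'R', 'L', 'Y'] (at root)
Step 3 (down 3): focus=Y path=3 depth=1 children=[] left=['I', 'R', 'L'] right=[] parent=S
Step 4 (left): focus=L path=2 depth=1 children=['A'] left=['I', 'R'] right=['Y'] parent=S
Step 5 (up): focus=S path=root depth=0 children=['I', 'R', 'L', 'Y'] (at root)
Step 6 (down 2): focus=L path=2 depth=1 children=['A'] left=['I', 'R'] right=['Y'] parent=S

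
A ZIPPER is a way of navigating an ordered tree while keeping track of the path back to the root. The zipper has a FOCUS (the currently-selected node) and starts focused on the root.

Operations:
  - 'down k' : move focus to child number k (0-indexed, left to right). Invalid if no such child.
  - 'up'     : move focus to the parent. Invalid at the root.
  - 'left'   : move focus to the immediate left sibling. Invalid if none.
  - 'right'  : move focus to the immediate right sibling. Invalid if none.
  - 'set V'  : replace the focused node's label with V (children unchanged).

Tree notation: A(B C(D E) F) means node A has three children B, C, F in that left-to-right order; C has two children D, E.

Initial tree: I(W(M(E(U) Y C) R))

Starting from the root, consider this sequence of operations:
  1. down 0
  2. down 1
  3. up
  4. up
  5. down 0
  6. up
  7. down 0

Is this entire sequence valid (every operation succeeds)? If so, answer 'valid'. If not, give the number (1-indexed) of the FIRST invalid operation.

Step 1 (down 0): focus=W path=0 depth=1 children=['M', 'R'] left=[] right=[] parent=I
Step 2 (down 1): focus=R path=0/1 depth=2 children=[] left=['M'] right=[] parent=W
Step 3 (up): focus=W path=0 depth=1 children=['M', 'R'] left=[] right=[] parent=I
Step 4 (up): focus=I path=root depth=0 children=['W'] (at root)
Step 5 (down 0): focus=W path=0 depth=1 children=['M', 'R'] left=[] right=[] parent=I
Step 6 (up): focus=I path=root depth=0 children=['W'] (at root)
Step 7 (down 0): focus=W path=0 depth=1 children=['M', 'R'] left=[] right=[] parent=I

Answer: valid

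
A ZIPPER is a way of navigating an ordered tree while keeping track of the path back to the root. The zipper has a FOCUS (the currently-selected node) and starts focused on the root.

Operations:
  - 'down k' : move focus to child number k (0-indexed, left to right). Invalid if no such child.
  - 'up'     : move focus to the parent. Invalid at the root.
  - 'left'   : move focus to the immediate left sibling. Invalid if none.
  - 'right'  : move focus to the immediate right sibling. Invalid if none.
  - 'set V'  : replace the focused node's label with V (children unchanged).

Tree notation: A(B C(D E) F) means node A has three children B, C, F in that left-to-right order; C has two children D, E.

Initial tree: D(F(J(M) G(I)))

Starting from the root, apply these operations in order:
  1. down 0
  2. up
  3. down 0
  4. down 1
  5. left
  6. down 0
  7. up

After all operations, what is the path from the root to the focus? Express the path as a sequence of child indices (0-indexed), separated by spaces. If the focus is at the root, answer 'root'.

Step 1 (down 0): focus=F path=0 depth=1 children=['J', 'G'] left=[] right=[] parent=D
Step 2 (up): focus=D path=root depth=0 children=['F'] (at root)
Step 3 (down 0): focus=F path=0 depth=1 children=['J', 'G'] left=[] right=[] parent=D
Step 4 (down 1): focus=G path=0/1 depth=2 children=['I'] left=['J'] right=[] parent=F
Step 5 (left): focus=J path=0/0 depth=2 children=['M'] left=[] right=['G'] parent=F
Step 6 (down 0): focus=M path=0/0/0 depth=3 children=[] left=[] right=[] parent=J
Step 7 (up): focus=J path=0/0 depth=2 children=['M'] left=[] right=['G'] parent=F

Answer: 0 0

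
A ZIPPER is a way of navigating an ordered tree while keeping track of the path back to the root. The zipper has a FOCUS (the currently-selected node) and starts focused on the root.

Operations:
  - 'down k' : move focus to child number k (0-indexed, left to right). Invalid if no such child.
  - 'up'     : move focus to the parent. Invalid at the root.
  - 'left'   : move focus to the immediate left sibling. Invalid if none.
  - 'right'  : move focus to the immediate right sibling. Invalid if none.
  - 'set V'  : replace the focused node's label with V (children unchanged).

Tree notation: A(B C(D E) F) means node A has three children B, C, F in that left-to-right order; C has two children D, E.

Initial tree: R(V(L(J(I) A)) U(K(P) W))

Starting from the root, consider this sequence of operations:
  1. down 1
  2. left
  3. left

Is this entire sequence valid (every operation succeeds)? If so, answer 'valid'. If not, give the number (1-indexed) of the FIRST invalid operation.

Step 1 (down 1): focus=U path=1 depth=1 children=['K', 'W'] left=['V'] right=[] parent=R
Step 2 (left): focus=V path=0 depth=1 children=['L'] left=[] right=['U'] parent=R
Step 3 (left): INVALID

Answer: 3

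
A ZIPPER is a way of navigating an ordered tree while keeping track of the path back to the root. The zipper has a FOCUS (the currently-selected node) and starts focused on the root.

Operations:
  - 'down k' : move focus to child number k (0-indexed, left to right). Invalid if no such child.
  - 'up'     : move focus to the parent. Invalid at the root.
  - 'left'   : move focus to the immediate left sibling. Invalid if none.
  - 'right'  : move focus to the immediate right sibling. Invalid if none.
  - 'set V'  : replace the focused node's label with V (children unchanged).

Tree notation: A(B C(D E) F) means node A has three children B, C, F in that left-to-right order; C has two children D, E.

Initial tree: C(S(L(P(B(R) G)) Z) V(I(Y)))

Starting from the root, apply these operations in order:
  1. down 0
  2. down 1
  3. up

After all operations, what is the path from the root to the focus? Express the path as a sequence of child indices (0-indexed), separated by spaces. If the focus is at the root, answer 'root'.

Step 1 (down 0): focus=S path=0 depth=1 children=['L', 'Z'] left=[] right=['V'] parent=C
Step 2 (down 1): focus=Z path=0/1 depth=2 children=[] left=['L'] right=[] parent=S
Step 3 (up): focus=S path=0 depth=1 children=['L', 'Z'] left=[] right=['V'] parent=C

Answer: 0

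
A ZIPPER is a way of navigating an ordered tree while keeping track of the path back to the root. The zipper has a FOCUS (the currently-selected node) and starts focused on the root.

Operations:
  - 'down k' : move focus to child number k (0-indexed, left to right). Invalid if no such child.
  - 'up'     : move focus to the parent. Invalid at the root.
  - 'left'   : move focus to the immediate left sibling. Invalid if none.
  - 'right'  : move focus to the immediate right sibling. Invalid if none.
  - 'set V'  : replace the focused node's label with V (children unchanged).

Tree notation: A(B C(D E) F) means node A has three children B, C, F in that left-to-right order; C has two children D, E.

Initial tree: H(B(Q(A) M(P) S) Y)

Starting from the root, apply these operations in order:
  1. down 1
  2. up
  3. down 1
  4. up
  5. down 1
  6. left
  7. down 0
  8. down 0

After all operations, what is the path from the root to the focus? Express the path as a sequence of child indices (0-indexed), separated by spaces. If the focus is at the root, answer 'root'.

Answer: 0 0 0

Derivation:
Step 1 (down 1): focus=Y path=1 depth=1 children=[] left=['B'] right=[] parent=H
Step 2 (up): focus=H path=root depth=0 children=['B', 'Y'] (at root)
Step 3 (down 1): focus=Y path=1 depth=1 children=[] left=['B'] right=[] parent=H
Step 4 (up): focus=H path=root depth=0 children=['B', 'Y'] (at root)
Step 5 (down 1): focus=Y path=1 depth=1 children=[] left=['B'] right=[] parent=H
Step 6 (left): focus=B path=0 depth=1 children=['Q', 'M', 'S'] left=[] right=['Y'] parent=H
Step 7 (down 0): focus=Q path=0/0 depth=2 children=['A'] left=[] right=['M', 'S'] parent=B
Step 8 (down 0): focus=A path=0/0/0 depth=3 children=[] left=[] right=[] parent=Q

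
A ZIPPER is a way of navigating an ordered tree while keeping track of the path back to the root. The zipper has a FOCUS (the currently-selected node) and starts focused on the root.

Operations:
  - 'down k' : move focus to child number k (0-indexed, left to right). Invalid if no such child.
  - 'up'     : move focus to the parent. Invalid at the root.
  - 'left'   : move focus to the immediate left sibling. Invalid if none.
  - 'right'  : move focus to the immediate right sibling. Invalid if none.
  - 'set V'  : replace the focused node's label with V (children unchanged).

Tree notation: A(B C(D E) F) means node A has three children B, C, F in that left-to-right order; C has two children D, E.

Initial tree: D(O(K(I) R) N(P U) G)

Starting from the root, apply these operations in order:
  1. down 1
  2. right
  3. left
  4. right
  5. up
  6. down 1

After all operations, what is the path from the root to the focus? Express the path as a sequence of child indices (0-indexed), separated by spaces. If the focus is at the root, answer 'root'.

Step 1 (down 1): focus=N path=1 depth=1 children=['P', 'U'] left=['O'] right=['G'] parent=D
Step 2 (right): focus=G path=2 depth=1 children=[] left=['O', 'N'] right=[] parent=D
Step 3 (left): focus=N path=1 depth=1 children=['P', 'U'] left=['O'] right=['G'] parent=D
Step 4 (right): focus=G path=2 depth=1 children=[] left=['O', 'N'] right=[] parent=D
Step 5 (up): focus=D path=root depth=0 children=['O', 'N', 'G'] (at root)
Step 6 (down 1): focus=N path=1 depth=1 children=['P', 'U'] left=['O'] right=['G'] parent=D

Answer: 1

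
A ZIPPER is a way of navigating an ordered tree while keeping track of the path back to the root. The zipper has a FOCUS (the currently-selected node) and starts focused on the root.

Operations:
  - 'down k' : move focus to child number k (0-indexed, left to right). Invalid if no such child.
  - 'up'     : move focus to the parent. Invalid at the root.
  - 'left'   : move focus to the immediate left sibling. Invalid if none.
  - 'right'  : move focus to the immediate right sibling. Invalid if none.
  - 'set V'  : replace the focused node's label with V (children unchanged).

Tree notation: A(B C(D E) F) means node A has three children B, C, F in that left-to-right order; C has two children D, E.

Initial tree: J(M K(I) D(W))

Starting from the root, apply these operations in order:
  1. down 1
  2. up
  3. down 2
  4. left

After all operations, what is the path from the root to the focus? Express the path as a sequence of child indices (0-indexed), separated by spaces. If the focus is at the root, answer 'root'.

Answer: 1

Derivation:
Step 1 (down 1): focus=K path=1 depth=1 children=['I'] left=['M'] right=['D'] parent=J
Step 2 (up): focus=J path=root depth=0 children=['M', 'K', 'D'] (at root)
Step 3 (down 2): focus=D path=2 depth=1 children=['W'] left=['M', 'K'] right=[] parent=J
Step 4 (left): focus=K path=1 depth=1 children=['I'] left=['M'] right=['D'] parent=J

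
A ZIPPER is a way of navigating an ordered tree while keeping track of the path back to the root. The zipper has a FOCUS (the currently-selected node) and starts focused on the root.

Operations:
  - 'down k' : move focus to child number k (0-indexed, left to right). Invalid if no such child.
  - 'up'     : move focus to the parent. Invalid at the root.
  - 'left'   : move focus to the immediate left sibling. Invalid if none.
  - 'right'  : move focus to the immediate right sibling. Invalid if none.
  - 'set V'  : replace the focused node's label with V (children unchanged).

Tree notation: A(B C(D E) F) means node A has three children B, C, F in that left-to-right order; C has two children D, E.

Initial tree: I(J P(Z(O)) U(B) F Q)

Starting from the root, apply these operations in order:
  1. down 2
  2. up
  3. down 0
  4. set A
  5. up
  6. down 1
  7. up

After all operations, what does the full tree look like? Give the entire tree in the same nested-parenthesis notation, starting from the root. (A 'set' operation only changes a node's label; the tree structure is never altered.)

Answer: I(A P(Z(O)) U(B) F Q)

Derivation:
Step 1 (down 2): focus=U path=2 depth=1 children=['B'] left=['J', 'P'] right=['F', 'Q'] parent=I
Step 2 (up): focus=I path=root depth=0 children=['J', 'P', 'U', 'F', 'Q'] (at root)
Step 3 (down 0): focus=J path=0 depth=1 children=[] left=[] right=['P', 'U', 'F', 'Q'] parent=I
Step 4 (set A): focus=A path=0 depth=1 children=[] left=[] right=['P', 'U', 'F', 'Q'] parent=I
Step 5 (up): focus=I path=root depth=0 children=['A', 'P', 'U', 'F', 'Q'] (at root)
Step 6 (down 1): focus=P path=1 depth=1 children=['Z'] left=['A'] right=['U', 'F', 'Q'] parent=I
Step 7 (up): focus=I path=root depth=0 children=['A', 'P', 'U', 'F', 'Q'] (at root)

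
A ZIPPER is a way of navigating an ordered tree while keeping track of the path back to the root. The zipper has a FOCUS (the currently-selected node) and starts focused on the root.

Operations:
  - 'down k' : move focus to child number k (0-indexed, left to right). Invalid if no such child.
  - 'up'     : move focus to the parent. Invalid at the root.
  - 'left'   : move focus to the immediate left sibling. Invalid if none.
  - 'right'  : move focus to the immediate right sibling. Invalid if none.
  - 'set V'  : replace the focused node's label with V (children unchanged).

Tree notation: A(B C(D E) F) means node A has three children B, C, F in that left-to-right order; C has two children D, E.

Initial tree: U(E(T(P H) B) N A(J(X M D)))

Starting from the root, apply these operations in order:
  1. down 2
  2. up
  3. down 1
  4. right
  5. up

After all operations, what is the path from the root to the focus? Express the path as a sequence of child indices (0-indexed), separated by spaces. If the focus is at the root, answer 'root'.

Answer: root

Derivation:
Step 1 (down 2): focus=A path=2 depth=1 children=['J'] left=['E', 'N'] right=[] parent=U
Step 2 (up): focus=U path=root depth=0 children=['E', 'N', 'A'] (at root)
Step 3 (down 1): focus=N path=1 depth=1 children=[] left=['E'] right=['A'] parent=U
Step 4 (right): focus=A path=2 depth=1 children=['J'] left=['E', 'N'] right=[] parent=U
Step 5 (up): focus=U path=root depth=0 children=['E', 'N', 'A'] (at root)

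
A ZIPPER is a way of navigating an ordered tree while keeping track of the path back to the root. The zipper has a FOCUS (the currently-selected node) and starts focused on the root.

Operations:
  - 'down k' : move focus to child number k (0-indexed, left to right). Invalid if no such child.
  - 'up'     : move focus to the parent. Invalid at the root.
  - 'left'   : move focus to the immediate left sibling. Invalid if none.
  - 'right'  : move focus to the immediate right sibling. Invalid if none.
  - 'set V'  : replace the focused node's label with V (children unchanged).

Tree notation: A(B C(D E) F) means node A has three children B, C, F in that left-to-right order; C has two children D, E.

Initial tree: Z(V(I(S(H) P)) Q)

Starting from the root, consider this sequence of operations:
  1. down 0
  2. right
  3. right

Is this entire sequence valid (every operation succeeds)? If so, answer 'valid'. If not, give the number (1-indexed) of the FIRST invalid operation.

Answer: 3

Derivation:
Step 1 (down 0): focus=V path=0 depth=1 children=['I'] left=[] right=['Q'] parent=Z
Step 2 (right): focus=Q path=1 depth=1 children=[] left=['V'] right=[] parent=Z
Step 3 (right): INVALID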